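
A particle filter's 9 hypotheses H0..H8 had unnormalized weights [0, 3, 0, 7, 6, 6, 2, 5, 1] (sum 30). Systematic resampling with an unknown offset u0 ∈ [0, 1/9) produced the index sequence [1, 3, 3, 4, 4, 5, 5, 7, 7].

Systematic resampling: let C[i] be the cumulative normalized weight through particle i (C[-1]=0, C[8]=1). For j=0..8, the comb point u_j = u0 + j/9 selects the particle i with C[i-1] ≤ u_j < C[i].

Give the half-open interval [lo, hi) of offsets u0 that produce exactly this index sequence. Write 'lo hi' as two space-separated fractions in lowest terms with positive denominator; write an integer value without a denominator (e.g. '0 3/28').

1/45 1/15

C = [0, 1/10, 1/10, 1/3, 8/15, 11/15, 4/5, 29/30, 1]
j=0 picked index 1: u0 ∈ [0, 1/10)
j=1 picked index 3: u0 ∈ [-1/90, 2/9)
j=2 picked index 3: u0 ∈ [-11/90, 1/9)
j=3 picked index 4: u0 ∈ [0, 1/5)
j=4 picked index 4: u0 ∈ [-1/9, 4/45)
j=5 picked index 5: u0 ∈ [-1/45, 8/45)
j=6 picked index 5: u0 ∈ [-2/15, 1/15)
j=7 picked index 7: u0 ∈ [1/45, 17/90)
j=8 picked index 7: u0 ∈ [-4/45, 7/90)
intersection: [1/45, 1/15)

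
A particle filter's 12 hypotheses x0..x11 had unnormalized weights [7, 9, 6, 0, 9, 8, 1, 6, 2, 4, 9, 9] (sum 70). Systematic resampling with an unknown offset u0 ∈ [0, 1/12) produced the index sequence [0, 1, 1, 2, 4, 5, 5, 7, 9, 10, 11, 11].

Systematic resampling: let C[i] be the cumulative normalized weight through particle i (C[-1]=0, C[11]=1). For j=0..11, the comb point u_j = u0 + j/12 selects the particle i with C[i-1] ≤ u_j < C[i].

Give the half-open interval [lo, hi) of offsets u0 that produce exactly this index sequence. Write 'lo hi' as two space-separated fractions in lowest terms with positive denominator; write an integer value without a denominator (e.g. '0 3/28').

C = [1/10, 8/35, 11/35, 11/35, 31/70, 39/70, 4/7, 23/35, 24/35, 26/35, 61/70, 1]
j=0 picked index 0: u0 ∈ [0, 1/10)
j=1 picked index 1: u0 ∈ [1/60, 61/420)
j=2 picked index 1: u0 ∈ [-1/15, 13/210)
j=3 picked index 2: u0 ∈ [-3/140, 9/140)
j=4 picked index 4: u0 ∈ [-2/105, 23/210)
j=5 picked index 5: u0 ∈ [11/420, 59/420)
j=6 picked index 5: u0 ∈ [-2/35, 2/35)
j=7 picked index 7: u0 ∈ [-1/84, 31/420)
j=8 picked index 9: u0 ∈ [2/105, 8/105)
j=9 picked index 10: u0 ∈ [-1/140, 17/140)
j=10 picked index 11: u0 ∈ [4/105, 1/6)
j=11 picked index 11: u0 ∈ [-19/420, 1/12)
intersection: [4/105, 2/35)

4/105 2/35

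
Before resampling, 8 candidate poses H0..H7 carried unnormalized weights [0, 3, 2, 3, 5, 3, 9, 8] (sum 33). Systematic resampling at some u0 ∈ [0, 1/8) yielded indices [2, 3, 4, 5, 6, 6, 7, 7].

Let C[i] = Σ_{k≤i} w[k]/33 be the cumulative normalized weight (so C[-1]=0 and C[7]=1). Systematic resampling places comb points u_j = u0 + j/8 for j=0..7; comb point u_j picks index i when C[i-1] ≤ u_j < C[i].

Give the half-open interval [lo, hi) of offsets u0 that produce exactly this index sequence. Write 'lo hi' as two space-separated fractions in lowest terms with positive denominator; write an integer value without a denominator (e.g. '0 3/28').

1/11 29/264

C = [0, 1/11, 5/33, 8/33, 13/33, 16/33, 25/33, 1]
j=0 picked index 2: u0 ∈ [1/11, 5/33)
j=1 picked index 3: u0 ∈ [7/264, 31/264)
j=2 picked index 4: u0 ∈ [-1/132, 19/132)
j=3 picked index 5: u0 ∈ [5/264, 29/264)
j=4 picked index 6: u0 ∈ [-1/66, 17/66)
j=5 picked index 6: u0 ∈ [-37/264, 35/264)
j=6 picked index 7: u0 ∈ [1/132, 1/4)
j=7 picked index 7: u0 ∈ [-31/264, 1/8)
intersection: [1/11, 29/264)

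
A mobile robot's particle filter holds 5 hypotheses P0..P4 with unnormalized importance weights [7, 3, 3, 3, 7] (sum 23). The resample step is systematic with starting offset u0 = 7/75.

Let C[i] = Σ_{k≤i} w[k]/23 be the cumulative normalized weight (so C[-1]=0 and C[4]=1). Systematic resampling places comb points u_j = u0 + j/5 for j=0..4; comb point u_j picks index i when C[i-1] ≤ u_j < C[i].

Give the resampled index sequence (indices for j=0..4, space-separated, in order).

0 0 2 3 4

C = [7/23, 10/23, 13/23, 16/23, 1]
j=0: u_0=7/75 ∈ [0, 7/23) → index 0
j=1: u_1=22/75 ∈ [0, 7/23) → index 0
j=2: u_2=37/75 ∈ [10/23, 13/23) → index 2
j=3: u_3=52/75 ∈ [13/23, 16/23) → index 3
j=4: u_4=67/75 ∈ [16/23, 1) → index 4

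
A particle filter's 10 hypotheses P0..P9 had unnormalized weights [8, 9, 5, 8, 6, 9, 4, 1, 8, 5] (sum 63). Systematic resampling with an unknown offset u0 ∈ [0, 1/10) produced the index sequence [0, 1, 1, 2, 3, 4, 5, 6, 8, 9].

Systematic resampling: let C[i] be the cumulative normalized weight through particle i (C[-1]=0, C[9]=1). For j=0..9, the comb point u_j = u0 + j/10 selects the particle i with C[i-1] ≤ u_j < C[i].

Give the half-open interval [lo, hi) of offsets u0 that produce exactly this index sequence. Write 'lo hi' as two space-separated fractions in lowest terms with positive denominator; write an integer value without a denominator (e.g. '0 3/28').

17/630 31/630

C = [8/63, 17/63, 22/63, 10/21, 4/7, 5/7, 7/9, 50/63, 58/63, 1]
j=0 picked index 0: u0 ∈ [0, 8/63)
j=1 picked index 1: u0 ∈ [17/630, 107/630)
j=2 picked index 1: u0 ∈ [-23/315, 22/315)
j=3 picked index 2: u0 ∈ [-19/630, 31/630)
j=4 picked index 3: u0 ∈ [-16/315, 8/105)
j=5 picked index 4: u0 ∈ [-1/42, 1/14)
j=6 picked index 5: u0 ∈ [-1/35, 4/35)
j=7 picked index 6: u0 ∈ [1/70, 7/90)
j=8 picked index 8: u0 ∈ [-2/315, 38/315)
j=9 picked index 9: u0 ∈ [13/630, 1/10)
intersection: [17/630, 31/630)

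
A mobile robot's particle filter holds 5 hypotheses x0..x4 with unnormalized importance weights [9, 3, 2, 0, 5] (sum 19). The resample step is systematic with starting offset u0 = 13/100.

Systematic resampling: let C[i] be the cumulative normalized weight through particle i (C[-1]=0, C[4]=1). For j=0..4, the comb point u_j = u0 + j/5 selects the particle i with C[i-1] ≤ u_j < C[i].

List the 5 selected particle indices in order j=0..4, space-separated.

0 0 1 2 4

C = [9/19, 12/19, 14/19, 14/19, 1]
j=0: u_0=13/100 ∈ [0, 9/19) → index 0
j=1: u_1=33/100 ∈ [0, 9/19) → index 0
j=2: u_2=53/100 ∈ [9/19, 12/19) → index 1
j=3: u_3=73/100 ∈ [12/19, 14/19) → index 2
j=4: u_4=93/100 ∈ [14/19, 1) → index 4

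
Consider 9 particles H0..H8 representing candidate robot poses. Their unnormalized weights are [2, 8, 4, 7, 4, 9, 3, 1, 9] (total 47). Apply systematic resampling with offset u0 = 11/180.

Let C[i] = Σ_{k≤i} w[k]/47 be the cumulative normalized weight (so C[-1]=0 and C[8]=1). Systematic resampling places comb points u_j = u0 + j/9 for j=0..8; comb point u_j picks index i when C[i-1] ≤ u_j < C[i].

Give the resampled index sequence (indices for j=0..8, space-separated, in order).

C = [2/47, 10/47, 14/47, 21/47, 25/47, 34/47, 37/47, 38/47, 1]
j=0: u_0=11/180 ∈ [2/47, 10/47) → index 1
j=1: u_1=31/180 ∈ [2/47, 10/47) → index 1
j=2: u_2=17/60 ∈ [10/47, 14/47) → index 2
j=3: u_3=71/180 ∈ [14/47, 21/47) → index 3
j=4: u_4=91/180 ∈ [21/47, 25/47) → index 4
j=5: u_5=37/60 ∈ [25/47, 34/47) → index 5
j=6: u_6=131/180 ∈ [34/47, 37/47) → index 6
j=7: u_7=151/180 ∈ [38/47, 1) → index 8
j=8: u_8=19/20 ∈ [38/47, 1) → index 8

1 1 2 3 4 5 6 8 8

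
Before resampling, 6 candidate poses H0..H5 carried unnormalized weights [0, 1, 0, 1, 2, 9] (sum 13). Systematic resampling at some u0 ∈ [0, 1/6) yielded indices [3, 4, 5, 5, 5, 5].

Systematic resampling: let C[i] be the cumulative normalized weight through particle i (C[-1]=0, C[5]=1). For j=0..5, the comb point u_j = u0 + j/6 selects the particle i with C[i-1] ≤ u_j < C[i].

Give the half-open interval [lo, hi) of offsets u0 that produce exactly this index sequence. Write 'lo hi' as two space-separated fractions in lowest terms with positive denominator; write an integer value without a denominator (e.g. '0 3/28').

1/13 11/78

C = [0, 1/13, 1/13, 2/13, 4/13, 1]
j=0 picked index 3: u0 ∈ [1/13, 2/13)
j=1 picked index 4: u0 ∈ [-1/78, 11/78)
j=2 picked index 5: u0 ∈ [-1/39, 2/3)
j=3 picked index 5: u0 ∈ [-5/26, 1/2)
j=4 picked index 5: u0 ∈ [-14/39, 1/3)
j=5 picked index 5: u0 ∈ [-41/78, 1/6)
intersection: [1/13, 11/78)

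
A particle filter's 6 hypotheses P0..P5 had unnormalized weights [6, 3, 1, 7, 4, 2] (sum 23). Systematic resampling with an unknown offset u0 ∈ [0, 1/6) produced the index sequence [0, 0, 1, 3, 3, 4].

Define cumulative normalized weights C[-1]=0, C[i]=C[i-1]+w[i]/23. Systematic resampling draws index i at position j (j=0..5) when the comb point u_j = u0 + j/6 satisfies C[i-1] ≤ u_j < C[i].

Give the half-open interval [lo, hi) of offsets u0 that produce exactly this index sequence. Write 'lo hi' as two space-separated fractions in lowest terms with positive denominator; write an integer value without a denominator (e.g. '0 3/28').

C = [6/23, 9/23, 10/23, 17/23, 21/23, 1]
j=0 picked index 0: u0 ∈ [0, 6/23)
j=1 picked index 0: u0 ∈ [-1/6, 13/138)
j=2 picked index 1: u0 ∈ [-5/69, 4/69)
j=3 picked index 3: u0 ∈ [-3/46, 11/46)
j=4 picked index 3: u0 ∈ [-16/69, 5/69)
j=5 picked index 4: u0 ∈ [-13/138, 11/138)
intersection: [0, 4/69)

0 4/69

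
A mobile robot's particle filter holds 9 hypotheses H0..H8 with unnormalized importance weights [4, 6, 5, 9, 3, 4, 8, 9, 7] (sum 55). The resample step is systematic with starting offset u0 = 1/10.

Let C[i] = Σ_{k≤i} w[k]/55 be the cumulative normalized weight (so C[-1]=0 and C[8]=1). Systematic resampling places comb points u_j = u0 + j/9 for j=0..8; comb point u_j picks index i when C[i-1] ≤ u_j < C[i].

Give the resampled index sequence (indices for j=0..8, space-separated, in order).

C = [4/55, 2/11, 3/11, 24/55, 27/55, 31/55, 39/55, 48/55, 1]
j=0: u_0=1/10 ∈ [4/55, 2/11) → index 1
j=1: u_1=19/90 ∈ [2/11, 3/11) → index 2
j=2: u_2=29/90 ∈ [3/11, 24/55) → index 3
j=3: u_3=13/30 ∈ [3/11, 24/55) → index 3
j=4: u_4=49/90 ∈ [27/55, 31/55) → index 5
j=5: u_5=59/90 ∈ [31/55, 39/55) → index 6
j=6: u_6=23/30 ∈ [39/55, 48/55) → index 7
j=7: u_7=79/90 ∈ [48/55, 1) → index 8
j=8: u_8=89/90 ∈ [48/55, 1) → index 8

1 2 3 3 5 6 7 8 8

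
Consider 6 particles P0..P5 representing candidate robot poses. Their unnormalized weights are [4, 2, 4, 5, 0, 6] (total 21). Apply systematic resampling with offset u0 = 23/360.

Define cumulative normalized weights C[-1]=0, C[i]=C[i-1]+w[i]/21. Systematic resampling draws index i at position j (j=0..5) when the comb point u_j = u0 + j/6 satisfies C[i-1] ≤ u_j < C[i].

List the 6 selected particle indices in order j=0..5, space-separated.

C = [4/21, 2/7, 10/21, 5/7, 5/7, 1]
j=0: u_0=23/360 ∈ [0, 4/21) → index 0
j=1: u_1=83/360 ∈ [4/21, 2/7) → index 1
j=2: u_2=143/360 ∈ [2/7, 10/21) → index 2
j=3: u_3=203/360 ∈ [10/21, 5/7) → index 3
j=4: u_4=263/360 ∈ [5/7, 1) → index 5
j=5: u_5=323/360 ∈ [5/7, 1) → index 5

0 1 2 3 5 5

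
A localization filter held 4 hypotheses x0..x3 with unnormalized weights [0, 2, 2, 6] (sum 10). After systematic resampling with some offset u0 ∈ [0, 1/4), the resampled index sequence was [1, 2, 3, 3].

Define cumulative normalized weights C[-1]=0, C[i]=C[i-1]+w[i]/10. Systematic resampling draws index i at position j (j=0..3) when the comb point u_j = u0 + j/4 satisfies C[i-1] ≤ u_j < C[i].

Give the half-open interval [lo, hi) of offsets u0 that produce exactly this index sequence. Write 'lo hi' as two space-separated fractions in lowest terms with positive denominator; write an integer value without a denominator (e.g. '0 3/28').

0 3/20

C = [0, 1/5, 2/5, 1]
j=0 picked index 1: u0 ∈ [0, 1/5)
j=1 picked index 2: u0 ∈ [-1/20, 3/20)
j=2 picked index 3: u0 ∈ [-1/10, 1/2)
j=3 picked index 3: u0 ∈ [-7/20, 1/4)
intersection: [0, 3/20)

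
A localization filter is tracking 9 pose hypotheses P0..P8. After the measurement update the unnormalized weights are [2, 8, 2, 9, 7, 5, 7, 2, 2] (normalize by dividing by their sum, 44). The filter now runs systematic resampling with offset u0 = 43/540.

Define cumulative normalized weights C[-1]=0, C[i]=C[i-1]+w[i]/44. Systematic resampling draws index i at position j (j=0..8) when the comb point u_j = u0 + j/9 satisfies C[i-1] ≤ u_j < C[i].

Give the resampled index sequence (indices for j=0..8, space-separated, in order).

C = [1/22, 5/22, 3/11, 21/44, 7/11, 3/4, 10/11, 21/22, 1]
j=0: u_0=43/540 ∈ [1/22, 5/22) → index 1
j=1: u_1=103/540 ∈ [1/22, 5/22) → index 1
j=2: u_2=163/540 ∈ [3/11, 21/44) → index 3
j=3: u_3=223/540 ∈ [3/11, 21/44) → index 3
j=4: u_4=283/540 ∈ [21/44, 7/11) → index 4
j=5: u_5=343/540 ∈ [21/44, 7/11) → index 4
j=6: u_6=403/540 ∈ [7/11, 3/4) → index 5
j=7: u_7=463/540 ∈ [3/4, 10/11) → index 6
j=8: u_8=523/540 ∈ [21/22, 1) → index 8

1 1 3 3 4 4 5 6 8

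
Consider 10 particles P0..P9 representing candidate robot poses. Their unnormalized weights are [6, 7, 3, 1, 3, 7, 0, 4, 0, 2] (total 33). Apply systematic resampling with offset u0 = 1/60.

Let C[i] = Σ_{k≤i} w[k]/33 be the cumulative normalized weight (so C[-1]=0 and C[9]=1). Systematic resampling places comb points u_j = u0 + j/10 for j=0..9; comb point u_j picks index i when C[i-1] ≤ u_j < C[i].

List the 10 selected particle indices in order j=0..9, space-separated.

C = [2/11, 13/33, 16/33, 17/33, 20/33, 9/11, 9/11, 31/33, 31/33, 1]
j=0: u_0=1/60 ∈ [0, 2/11) → index 0
j=1: u_1=7/60 ∈ [0, 2/11) → index 0
j=2: u_2=13/60 ∈ [2/11, 13/33) → index 1
j=3: u_3=19/60 ∈ [2/11, 13/33) → index 1
j=4: u_4=5/12 ∈ [13/33, 16/33) → index 2
j=5: u_5=31/60 ∈ [17/33, 20/33) → index 4
j=6: u_6=37/60 ∈ [20/33, 9/11) → index 5
j=7: u_7=43/60 ∈ [20/33, 9/11) → index 5
j=8: u_8=49/60 ∈ [20/33, 9/11) → index 5
j=9: u_9=11/12 ∈ [9/11, 31/33) → index 7

0 0 1 1 2 4 5 5 5 7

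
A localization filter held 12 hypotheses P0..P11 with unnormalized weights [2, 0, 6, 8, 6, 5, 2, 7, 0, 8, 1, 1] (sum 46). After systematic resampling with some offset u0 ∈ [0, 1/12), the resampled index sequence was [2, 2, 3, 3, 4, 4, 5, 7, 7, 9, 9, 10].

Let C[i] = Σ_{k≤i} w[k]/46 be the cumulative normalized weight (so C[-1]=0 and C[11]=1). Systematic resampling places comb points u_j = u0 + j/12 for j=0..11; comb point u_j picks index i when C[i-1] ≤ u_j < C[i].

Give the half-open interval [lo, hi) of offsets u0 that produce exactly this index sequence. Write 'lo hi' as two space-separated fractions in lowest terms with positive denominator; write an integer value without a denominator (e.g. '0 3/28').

C = [1/23, 1/23, 4/23, 8/23, 11/23, 27/46, 29/46, 18/23, 18/23, 22/23, 45/46, 1]
j=0 picked index 2: u0 ∈ [1/23, 4/23)
j=1 picked index 2: u0 ∈ [-11/276, 25/276)
j=2 picked index 3: u0 ∈ [1/138, 25/138)
j=3 picked index 3: u0 ∈ [-7/92, 9/92)
j=4 picked index 4: u0 ∈ [1/69, 10/69)
j=5 picked index 4: u0 ∈ [-19/276, 17/276)
j=6 picked index 5: u0 ∈ [-1/46, 2/23)
j=7 picked index 7: u0 ∈ [13/276, 55/276)
j=8 picked index 7: u0 ∈ [-5/138, 8/69)
j=9 picked index 9: u0 ∈ [3/92, 19/92)
j=10 picked index 9: u0 ∈ [-7/138, 17/138)
j=11 picked index 10: u0 ∈ [11/276, 17/276)
intersection: [13/276, 17/276)

13/276 17/276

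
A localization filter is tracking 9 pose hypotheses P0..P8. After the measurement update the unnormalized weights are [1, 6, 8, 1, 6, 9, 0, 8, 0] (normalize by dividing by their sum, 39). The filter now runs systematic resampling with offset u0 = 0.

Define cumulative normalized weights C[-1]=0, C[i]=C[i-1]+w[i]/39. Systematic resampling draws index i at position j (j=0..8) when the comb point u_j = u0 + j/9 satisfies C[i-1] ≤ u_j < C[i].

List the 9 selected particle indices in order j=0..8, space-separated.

0 1 2 2 4 4 5 5 7

C = [1/39, 7/39, 5/13, 16/39, 22/39, 31/39, 31/39, 1, 1]
j=0: u_0=0 ∈ [0, 1/39) → index 0
j=1: u_1=1/9 ∈ [1/39, 7/39) → index 1
j=2: u_2=2/9 ∈ [7/39, 5/13) → index 2
j=3: u_3=1/3 ∈ [7/39, 5/13) → index 2
j=4: u_4=4/9 ∈ [16/39, 22/39) → index 4
j=5: u_5=5/9 ∈ [16/39, 22/39) → index 4
j=6: u_6=2/3 ∈ [22/39, 31/39) → index 5
j=7: u_7=7/9 ∈ [22/39, 31/39) → index 5
j=8: u_8=8/9 ∈ [31/39, 1) → index 7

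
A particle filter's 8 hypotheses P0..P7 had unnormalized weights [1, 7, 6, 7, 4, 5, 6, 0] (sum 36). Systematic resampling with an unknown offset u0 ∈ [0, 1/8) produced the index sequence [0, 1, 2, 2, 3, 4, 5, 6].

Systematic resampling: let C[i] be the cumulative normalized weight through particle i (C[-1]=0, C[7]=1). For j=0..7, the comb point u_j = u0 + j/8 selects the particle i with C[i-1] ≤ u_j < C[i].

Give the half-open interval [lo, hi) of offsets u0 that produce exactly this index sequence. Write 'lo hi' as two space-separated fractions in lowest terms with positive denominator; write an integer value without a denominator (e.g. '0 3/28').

C = [1/36, 2/9, 7/18, 7/12, 25/36, 5/6, 1, 1]
j=0 picked index 0: u0 ∈ [0, 1/36)
j=1 picked index 1: u0 ∈ [-7/72, 7/72)
j=2 picked index 2: u0 ∈ [-1/36, 5/36)
j=3 picked index 2: u0 ∈ [-11/72, 1/72)
j=4 picked index 3: u0 ∈ [-1/9, 1/12)
j=5 picked index 4: u0 ∈ [-1/24, 5/72)
j=6 picked index 5: u0 ∈ [-1/18, 1/12)
j=7 picked index 6: u0 ∈ [-1/24, 1/8)
intersection: [0, 1/72)

0 1/72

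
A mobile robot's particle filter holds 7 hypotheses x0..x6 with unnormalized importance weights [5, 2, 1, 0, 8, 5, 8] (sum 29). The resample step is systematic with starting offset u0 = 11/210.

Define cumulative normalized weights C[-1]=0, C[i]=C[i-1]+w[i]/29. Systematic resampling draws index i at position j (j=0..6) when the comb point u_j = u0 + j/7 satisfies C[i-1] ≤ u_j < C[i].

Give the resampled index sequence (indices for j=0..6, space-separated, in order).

0 1 4 4 5 6 6

C = [5/29, 7/29, 8/29, 8/29, 16/29, 21/29, 1]
j=0: u_0=11/210 ∈ [0, 5/29) → index 0
j=1: u_1=41/210 ∈ [5/29, 7/29) → index 1
j=2: u_2=71/210 ∈ [8/29, 16/29) → index 4
j=3: u_3=101/210 ∈ [8/29, 16/29) → index 4
j=4: u_4=131/210 ∈ [16/29, 21/29) → index 5
j=5: u_5=23/30 ∈ [21/29, 1) → index 6
j=6: u_6=191/210 ∈ [21/29, 1) → index 6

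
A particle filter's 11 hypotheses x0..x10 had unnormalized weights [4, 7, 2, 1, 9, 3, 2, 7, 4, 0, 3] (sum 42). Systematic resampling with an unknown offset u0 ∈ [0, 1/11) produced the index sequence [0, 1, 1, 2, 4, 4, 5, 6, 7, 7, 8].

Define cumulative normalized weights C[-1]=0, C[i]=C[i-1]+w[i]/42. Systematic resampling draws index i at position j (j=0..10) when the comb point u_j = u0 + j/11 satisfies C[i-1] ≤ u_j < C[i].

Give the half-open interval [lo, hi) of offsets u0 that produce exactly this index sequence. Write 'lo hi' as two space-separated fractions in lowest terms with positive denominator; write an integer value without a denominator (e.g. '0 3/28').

1/231 1/66

C = [2/21, 11/42, 13/42, 1/3, 23/42, 13/21, 2/3, 5/6, 13/14, 13/14, 1]
j=0 picked index 0: u0 ∈ [0, 2/21)
j=1 picked index 1: u0 ∈ [1/231, 79/462)
j=2 picked index 1: u0 ∈ [-20/231, 37/462)
j=3 picked index 2: u0 ∈ [-5/462, 17/462)
j=4 picked index 4: u0 ∈ [-1/33, 85/462)
j=5 picked index 4: u0 ∈ [-4/33, 43/462)
j=6 picked index 5: u0 ∈ [1/462, 17/231)
j=7 picked index 6: u0 ∈ [-4/231, 1/33)
j=8 picked index 7: u0 ∈ [-2/33, 7/66)
j=9 picked index 7: u0 ∈ [-5/33, 1/66)
j=10 picked index 8: u0 ∈ [-5/66, 3/154)
intersection: [1/231, 1/66)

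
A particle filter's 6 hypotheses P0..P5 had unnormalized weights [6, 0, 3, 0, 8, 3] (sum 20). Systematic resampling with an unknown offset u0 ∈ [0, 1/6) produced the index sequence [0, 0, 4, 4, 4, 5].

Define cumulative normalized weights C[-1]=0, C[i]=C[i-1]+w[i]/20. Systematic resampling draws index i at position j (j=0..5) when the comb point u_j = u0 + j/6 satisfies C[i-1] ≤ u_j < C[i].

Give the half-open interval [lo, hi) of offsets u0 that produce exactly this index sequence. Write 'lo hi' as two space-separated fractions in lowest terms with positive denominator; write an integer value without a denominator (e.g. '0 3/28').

C = [3/10, 3/10, 9/20, 9/20, 17/20, 1]
j=0 picked index 0: u0 ∈ [0, 3/10)
j=1 picked index 0: u0 ∈ [-1/6, 2/15)
j=2 picked index 4: u0 ∈ [7/60, 31/60)
j=3 picked index 4: u0 ∈ [-1/20, 7/20)
j=4 picked index 4: u0 ∈ [-13/60, 11/60)
j=5 picked index 5: u0 ∈ [1/60, 1/6)
intersection: [7/60, 2/15)

7/60 2/15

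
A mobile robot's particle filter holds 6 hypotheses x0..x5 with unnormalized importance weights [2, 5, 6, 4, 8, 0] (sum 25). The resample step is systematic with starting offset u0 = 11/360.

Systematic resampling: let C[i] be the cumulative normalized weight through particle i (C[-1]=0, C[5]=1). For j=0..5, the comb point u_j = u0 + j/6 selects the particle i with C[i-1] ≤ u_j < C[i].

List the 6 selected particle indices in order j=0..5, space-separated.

C = [2/25, 7/25, 13/25, 17/25, 1, 1]
j=0: u_0=11/360 ∈ [0, 2/25) → index 0
j=1: u_1=71/360 ∈ [2/25, 7/25) → index 1
j=2: u_2=131/360 ∈ [7/25, 13/25) → index 2
j=3: u_3=191/360 ∈ [13/25, 17/25) → index 3
j=4: u_4=251/360 ∈ [17/25, 1) → index 4
j=5: u_5=311/360 ∈ [17/25, 1) → index 4

0 1 2 3 4 4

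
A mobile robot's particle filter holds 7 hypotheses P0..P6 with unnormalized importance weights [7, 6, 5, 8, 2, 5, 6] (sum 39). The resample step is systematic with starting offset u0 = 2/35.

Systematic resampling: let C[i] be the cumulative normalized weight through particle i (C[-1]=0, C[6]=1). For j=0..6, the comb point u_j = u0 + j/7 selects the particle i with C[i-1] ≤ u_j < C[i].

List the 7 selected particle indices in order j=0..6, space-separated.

C = [7/39, 1/3, 6/13, 2/3, 28/39, 11/13, 1]
j=0: u_0=2/35 ∈ [0, 7/39) → index 0
j=1: u_1=1/5 ∈ [7/39, 1/3) → index 1
j=2: u_2=12/35 ∈ [1/3, 6/13) → index 2
j=3: u_3=17/35 ∈ [6/13, 2/3) → index 3
j=4: u_4=22/35 ∈ [6/13, 2/3) → index 3
j=5: u_5=27/35 ∈ [28/39, 11/13) → index 5
j=6: u_6=32/35 ∈ [11/13, 1) → index 6

0 1 2 3 3 5 6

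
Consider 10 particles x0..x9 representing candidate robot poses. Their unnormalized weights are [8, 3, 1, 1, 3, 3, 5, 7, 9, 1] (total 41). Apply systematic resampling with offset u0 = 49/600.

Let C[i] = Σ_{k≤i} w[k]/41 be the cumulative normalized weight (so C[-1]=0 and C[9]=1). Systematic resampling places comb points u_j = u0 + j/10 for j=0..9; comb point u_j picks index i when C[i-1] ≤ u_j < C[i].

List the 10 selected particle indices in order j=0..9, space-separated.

0 0 2 4 6 6 7 8 8 9

C = [8/41, 11/41, 12/41, 13/41, 16/41, 19/41, 24/41, 31/41, 40/41, 1]
j=0: u_0=49/600 ∈ [0, 8/41) → index 0
j=1: u_1=109/600 ∈ [0, 8/41) → index 0
j=2: u_2=169/600 ∈ [11/41, 12/41) → index 2
j=3: u_3=229/600 ∈ [13/41, 16/41) → index 4
j=4: u_4=289/600 ∈ [19/41, 24/41) → index 6
j=5: u_5=349/600 ∈ [19/41, 24/41) → index 6
j=6: u_6=409/600 ∈ [24/41, 31/41) → index 7
j=7: u_7=469/600 ∈ [31/41, 40/41) → index 8
j=8: u_8=529/600 ∈ [31/41, 40/41) → index 8
j=9: u_9=589/600 ∈ [40/41, 1) → index 9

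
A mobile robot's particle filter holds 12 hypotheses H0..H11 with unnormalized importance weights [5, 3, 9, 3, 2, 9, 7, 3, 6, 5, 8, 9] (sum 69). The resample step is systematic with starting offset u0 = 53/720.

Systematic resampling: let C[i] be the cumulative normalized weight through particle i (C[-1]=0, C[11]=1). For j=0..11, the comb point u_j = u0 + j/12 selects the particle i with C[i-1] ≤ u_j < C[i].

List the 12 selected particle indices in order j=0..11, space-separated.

1 2 2 5 5 6 7 8 9 10 11 11

C = [5/69, 8/69, 17/69, 20/69, 22/69, 31/69, 38/69, 41/69, 47/69, 52/69, 20/23, 1]
j=0: u_0=53/720 ∈ [5/69, 8/69) → index 1
j=1: u_1=113/720 ∈ [8/69, 17/69) → index 2
j=2: u_2=173/720 ∈ [8/69, 17/69) → index 2
j=3: u_3=233/720 ∈ [22/69, 31/69) → index 5
j=4: u_4=293/720 ∈ [22/69, 31/69) → index 5
j=5: u_5=353/720 ∈ [31/69, 38/69) → index 6
j=6: u_6=413/720 ∈ [38/69, 41/69) → index 7
j=7: u_7=473/720 ∈ [41/69, 47/69) → index 8
j=8: u_8=533/720 ∈ [47/69, 52/69) → index 9
j=9: u_9=593/720 ∈ [52/69, 20/23) → index 10
j=10: u_10=653/720 ∈ [20/23, 1) → index 11
j=11: u_11=713/720 ∈ [20/23, 1) → index 11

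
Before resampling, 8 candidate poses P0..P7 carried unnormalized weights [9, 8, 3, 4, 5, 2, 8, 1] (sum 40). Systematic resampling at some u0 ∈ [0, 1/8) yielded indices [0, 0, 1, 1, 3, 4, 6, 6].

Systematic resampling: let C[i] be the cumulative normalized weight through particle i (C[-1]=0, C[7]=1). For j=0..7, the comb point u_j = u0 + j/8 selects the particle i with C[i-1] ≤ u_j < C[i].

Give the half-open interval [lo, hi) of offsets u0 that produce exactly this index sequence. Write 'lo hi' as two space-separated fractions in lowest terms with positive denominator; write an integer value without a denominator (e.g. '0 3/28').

1/40 1/20

C = [9/40, 17/40, 1/2, 3/5, 29/40, 31/40, 39/40, 1]
j=0 picked index 0: u0 ∈ [0, 9/40)
j=1 picked index 0: u0 ∈ [-1/8, 1/10)
j=2 picked index 1: u0 ∈ [-1/40, 7/40)
j=3 picked index 1: u0 ∈ [-3/20, 1/20)
j=4 picked index 3: u0 ∈ [0, 1/10)
j=5 picked index 4: u0 ∈ [-1/40, 1/10)
j=6 picked index 6: u0 ∈ [1/40, 9/40)
j=7 picked index 6: u0 ∈ [-1/10, 1/10)
intersection: [1/40, 1/20)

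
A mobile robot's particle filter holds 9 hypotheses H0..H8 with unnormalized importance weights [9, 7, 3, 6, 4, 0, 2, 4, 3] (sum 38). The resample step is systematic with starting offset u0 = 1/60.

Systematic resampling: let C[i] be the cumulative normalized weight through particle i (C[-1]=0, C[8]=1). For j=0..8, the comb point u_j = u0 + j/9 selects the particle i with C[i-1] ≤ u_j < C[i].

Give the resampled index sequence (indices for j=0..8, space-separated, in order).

C = [9/38, 8/19, 1/2, 25/38, 29/38, 29/38, 31/38, 35/38, 1]
j=0: u_0=1/60 ∈ [0, 9/38) → index 0
j=1: u_1=23/180 ∈ [0, 9/38) → index 0
j=2: u_2=43/180 ∈ [9/38, 8/19) → index 1
j=3: u_3=7/20 ∈ [9/38, 8/19) → index 1
j=4: u_4=83/180 ∈ [8/19, 1/2) → index 2
j=5: u_5=103/180 ∈ [1/2, 25/38) → index 3
j=6: u_6=41/60 ∈ [25/38, 29/38) → index 4
j=7: u_7=143/180 ∈ [29/38, 31/38) → index 6
j=8: u_8=163/180 ∈ [31/38, 35/38) → index 7

0 0 1 1 2 3 4 6 7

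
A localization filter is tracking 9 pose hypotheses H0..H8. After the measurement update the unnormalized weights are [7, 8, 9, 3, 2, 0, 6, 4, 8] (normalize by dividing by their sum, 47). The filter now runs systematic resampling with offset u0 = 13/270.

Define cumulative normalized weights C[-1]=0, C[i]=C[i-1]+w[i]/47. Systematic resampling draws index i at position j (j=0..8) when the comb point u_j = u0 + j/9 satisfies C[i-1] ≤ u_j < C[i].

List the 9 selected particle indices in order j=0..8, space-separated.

C = [7/47, 15/47, 24/47, 27/47, 29/47, 29/47, 35/47, 39/47, 1]
j=0: u_0=13/270 ∈ [0, 7/47) → index 0
j=1: u_1=43/270 ∈ [7/47, 15/47) → index 1
j=2: u_2=73/270 ∈ [7/47, 15/47) → index 1
j=3: u_3=103/270 ∈ [15/47, 24/47) → index 2
j=4: u_4=133/270 ∈ [15/47, 24/47) → index 2
j=5: u_5=163/270 ∈ [27/47, 29/47) → index 4
j=6: u_6=193/270 ∈ [29/47, 35/47) → index 6
j=7: u_7=223/270 ∈ [35/47, 39/47) → index 7
j=8: u_8=253/270 ∈ [39/47, 1) → index 8

0 1 1 2 2 4 6 7 8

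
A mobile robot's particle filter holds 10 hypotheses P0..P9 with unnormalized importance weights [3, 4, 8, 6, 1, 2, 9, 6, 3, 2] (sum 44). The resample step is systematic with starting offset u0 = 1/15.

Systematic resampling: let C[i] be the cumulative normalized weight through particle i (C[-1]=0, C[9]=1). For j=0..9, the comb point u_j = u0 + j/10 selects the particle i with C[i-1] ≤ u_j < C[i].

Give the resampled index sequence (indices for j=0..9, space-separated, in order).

0 2 2 3 3 6 6 7 7 9

C = [3/44, 7/44, 15/44, 21/44, 1/2, 6/11, 3/4, 39/44, 21/22, 1]
j=0: u_0=1/15 ∈ [0, 3/44) → index 0
j=1: u_1=1/6 ∈ [7/44, 15/44) → index 2
j=2: u_2=4/15 ∈ [7/44, 15/44) → index 2
j=3: u_3=11/30 ∈ [15/44, 21/44) → index 3
j=4: u_4=7/15 ∈ [15/44, 21/44) → index 3
j=5: u_5=17/30 ∈ [6/11, 3/4) → index 6
j=6: u_6=2/3 ∈ [6/11, 3/4) → index 6
j=7: u_7=23/30 ∈ [3/4, 39/44) → index 7
j=8: u_8=13/15 ∈ [3/4, 39/44) → index 7
j=9: u_9=29/30 ∈ [21/22, 1) → index 9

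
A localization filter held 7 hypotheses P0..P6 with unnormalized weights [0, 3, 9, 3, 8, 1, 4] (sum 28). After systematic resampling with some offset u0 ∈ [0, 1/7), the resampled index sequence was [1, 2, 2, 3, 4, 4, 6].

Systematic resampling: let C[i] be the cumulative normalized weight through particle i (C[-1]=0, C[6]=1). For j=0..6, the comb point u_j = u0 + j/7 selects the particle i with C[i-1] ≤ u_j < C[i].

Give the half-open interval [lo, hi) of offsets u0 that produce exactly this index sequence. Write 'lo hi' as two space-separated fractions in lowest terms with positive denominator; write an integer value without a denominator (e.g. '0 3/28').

0 3/28

C = [0, 3/28, 3/7, 15/28, 23/28, 6/7, 1]
j=0 picked index 1: u0 ∈ [0, 3/28)
j=1 picked index 2: u0 ∈ [-1/28, 2/7)
j=2 picked index 2: u0 ∈ [-5/28, 1/7)
j=3 picked index 3: u0 ∈ [0, 3/28)
j=4 picked index 4: u0 ∈ [-1/28, 1/4)
j=5 picked index 4: u0 ∈ [-5/28, 3/28)
j=6 picked index 6: u0 ∈ [0, 1/7)
intersection: [0, 3/28)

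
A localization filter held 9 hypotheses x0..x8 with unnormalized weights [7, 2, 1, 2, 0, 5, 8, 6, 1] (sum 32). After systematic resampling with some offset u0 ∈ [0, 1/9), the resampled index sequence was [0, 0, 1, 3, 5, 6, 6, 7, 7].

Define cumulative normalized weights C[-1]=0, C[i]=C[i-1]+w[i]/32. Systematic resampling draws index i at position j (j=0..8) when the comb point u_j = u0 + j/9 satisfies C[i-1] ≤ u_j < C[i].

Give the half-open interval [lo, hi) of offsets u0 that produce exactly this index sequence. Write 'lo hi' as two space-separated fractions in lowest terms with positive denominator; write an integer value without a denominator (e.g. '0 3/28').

C = [7/32, 9/32, 5/16, 3/8, 3/8, 17/32, 25/32, 31/32, 1]
j=0 picked index 0: u0 ∈ [0, 7/32)
j=1 picked index 0: u0 ∈ [-1/9, 31/288)
j=2 picked index 1: u0 ∈ [-1/288, 17/288)
j=3 picked index 3: u0 ∈ [-1/48, 1/24)
j=4 picked index 5: u0 ∈ [-5/72, 25/288)
j=5 picked index 6: u0 ∈ [-7/288, 65/288)
j=6 picked index 6: u0 ∈ [-13/96, 11/96)
j=7 picked index 7: u0 ∈ [1/288, 55/288)
j=8 picked index 7: u0 ∈ [-31/288, 23/288)
intersection: [1/288, 1/24)

1/288 1/24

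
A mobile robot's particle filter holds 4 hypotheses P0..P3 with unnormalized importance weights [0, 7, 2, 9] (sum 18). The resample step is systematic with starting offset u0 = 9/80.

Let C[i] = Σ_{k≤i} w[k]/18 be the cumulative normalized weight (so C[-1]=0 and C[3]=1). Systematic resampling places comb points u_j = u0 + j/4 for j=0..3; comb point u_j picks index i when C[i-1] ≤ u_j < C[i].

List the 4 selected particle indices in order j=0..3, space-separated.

1 1 3 3

C = [0, 7/18, 1/2, 1]
j=0: u_0=9/80 ∈ [0, 7/18) → index 1
j=1: u_1=29/80 ∈ [0, 7/18) → index 1
j=2: u_2=49/80 ∈ [1/2, 1) → index 3
j=3: u_3=69/80 ∈ [1/2, 1) → index 3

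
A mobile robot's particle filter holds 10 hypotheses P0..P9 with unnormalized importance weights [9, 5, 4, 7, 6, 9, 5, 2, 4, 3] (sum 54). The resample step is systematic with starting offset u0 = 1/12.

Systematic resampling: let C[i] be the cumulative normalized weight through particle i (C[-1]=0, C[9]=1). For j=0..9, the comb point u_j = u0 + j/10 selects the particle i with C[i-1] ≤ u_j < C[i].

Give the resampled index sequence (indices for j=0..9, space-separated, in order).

C = [1/6, 7/27, 1/3, 25/54, 31/54, 20/27, 5/6, 47/54, 17/18, 1]
j=0: u_0=1/12 ∈ [0, 1/6) → index 0
j=1: u_1=11/60 ∈ [1/6, 7/27) → index 1
j=2: u_2=17/60 ∈ [7/27, 1/3) → index 2
j=3: u_3=23/60 ∈ [1/3, 25/54) → index 3
j=4: u_4=29/60 ∈ [25/54, 31/54) → index 4
j=5: u_5=7/12 ∈ [31/54, 20/27) → index 5
j=6: u_6=41/60 ∈ [31/54, 20/27) → index 5
j=7: u_7=47/60 ∈ [20/27, 5/6) → index 6
j=8: u_8=53/60 ∈ [47/54, 17/18) → index 8
j=9: u_9=59/60 ∈ [17/18, 1) → index 9

0 1 2 3 4 5 5 6 8 9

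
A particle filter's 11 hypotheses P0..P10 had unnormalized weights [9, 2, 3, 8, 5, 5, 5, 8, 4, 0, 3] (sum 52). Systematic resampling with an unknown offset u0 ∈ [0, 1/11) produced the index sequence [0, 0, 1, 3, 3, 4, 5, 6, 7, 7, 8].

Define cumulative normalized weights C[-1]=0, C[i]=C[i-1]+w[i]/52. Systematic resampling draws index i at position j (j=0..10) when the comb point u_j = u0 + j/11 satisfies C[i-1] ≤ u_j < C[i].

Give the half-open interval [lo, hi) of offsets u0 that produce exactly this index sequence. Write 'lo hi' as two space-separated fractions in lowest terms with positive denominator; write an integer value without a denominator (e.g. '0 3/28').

C = [9/52, 11/52, 7/26, 11/26, 27/52, 8/13, 37/52, 45/52, 49/52, 49/52, 1]
j=0 picked index 0: u0 ∈ [0, 9/52)
j=1 picked index 0: u0 ∈ [-1/11, 47/572)
j=2 picked index 1: u0 ∈ [-5/572, 17/572)
j=3 picked index 3: u0 ∈ [-1/286, 43/286)
j=4 picked index 3: u0 ∈ [-27/286, 17/286)
j=5 picked index 4: u0 ∈ [-9/286, 37/572)
j=6 picked index 5: u0 ∈ [-15/572, 10/143)
j=7 picked index 6: u0 ∈ [-3/143, 43/572)
j=8 picked index 7: u0 ∈ [-9/572, 79/572)
j=9 picked index 7: u0 ∈ [-61/572, 27/572)
j=10 picked index 8: u0 ∈ [-25/572, 19/572)
intersection: [0, 17/572)

0 17/572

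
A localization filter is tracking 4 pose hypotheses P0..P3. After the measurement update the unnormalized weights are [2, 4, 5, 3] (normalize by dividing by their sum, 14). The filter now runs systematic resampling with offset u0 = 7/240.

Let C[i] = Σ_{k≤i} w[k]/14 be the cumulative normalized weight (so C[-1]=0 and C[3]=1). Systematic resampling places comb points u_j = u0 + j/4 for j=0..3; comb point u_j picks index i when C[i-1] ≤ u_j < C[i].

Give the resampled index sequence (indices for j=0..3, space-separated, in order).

C = [1/7, 3/7, 11/14, 1]
j=0: u_0=7/240 ∈ [0, 1/7) → index 0
j=1: u_1=67/240 ∈ [1/7, 3/7) → index 1
j=2: u_2=127/240 ∈ [3/7, 11/14) → index 2
j=3: u_3=187/240 ∈ [3/7, 11/14) → index 2

0 1 2 2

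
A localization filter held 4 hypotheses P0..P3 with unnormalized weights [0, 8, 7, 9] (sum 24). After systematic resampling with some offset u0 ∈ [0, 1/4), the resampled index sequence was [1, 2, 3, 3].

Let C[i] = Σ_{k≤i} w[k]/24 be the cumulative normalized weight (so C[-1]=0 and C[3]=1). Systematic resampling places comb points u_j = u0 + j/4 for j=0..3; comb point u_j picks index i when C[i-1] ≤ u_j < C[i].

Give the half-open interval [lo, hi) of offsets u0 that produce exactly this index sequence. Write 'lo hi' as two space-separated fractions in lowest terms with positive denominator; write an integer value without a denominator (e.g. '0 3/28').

1/8 1/4

C = [0, 1/3, 5/8, 1]
j=0 picked index 1: u0 ∈ [0, 1/3)
j=1 picked index 2: u0 ∈ [1/12, 3/8)
j=2 picked index 3: u0 ∈ [1/8, 1/2)
j=3 picked index 3: u0 ∈ [-1/8, 1/4)
intersection: [1/8, 1/4)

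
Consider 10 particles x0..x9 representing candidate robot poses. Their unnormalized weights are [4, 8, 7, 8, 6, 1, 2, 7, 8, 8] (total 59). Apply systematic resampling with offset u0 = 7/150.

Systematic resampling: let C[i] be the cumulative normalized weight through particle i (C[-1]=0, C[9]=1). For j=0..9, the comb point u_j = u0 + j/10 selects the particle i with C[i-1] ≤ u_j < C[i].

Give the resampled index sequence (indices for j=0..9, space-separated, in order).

C = [4/59, 12/59, 19/59, 27/59, 33/59, 34/59, 36/59, 43/59, 51/59, 1]
j=0: u_0=7/150 ∈ [0, 4/59) → index 0
j=1: u_1=11/75 ∈ [4/59, 12/59) → index 1
j=2: u_2=37/150 ∈ [12/59, 19/59) → index 2
j=3: u_3=26/75 ∈ [19/59, 27/59) → index 3
j=4: u_4=67/150 ∈ [19/59, 27/59) → index 3
j=5: u_5=41/75 ∈ [27/59, 33/59) → index 4
j=6: u_6=97/150 ∈ [36/59, 43/59) → index 7
j=7: u_7=56/75 ∈ [43/59, 51/59) → index 8
j=8: u_8=127/150 ∈ [43/59, 51/59) → index 8
j=9: u_9=71/75 ∈ [51/59, 1) → index 9

0 1 2 3 3 4 7 8 8 9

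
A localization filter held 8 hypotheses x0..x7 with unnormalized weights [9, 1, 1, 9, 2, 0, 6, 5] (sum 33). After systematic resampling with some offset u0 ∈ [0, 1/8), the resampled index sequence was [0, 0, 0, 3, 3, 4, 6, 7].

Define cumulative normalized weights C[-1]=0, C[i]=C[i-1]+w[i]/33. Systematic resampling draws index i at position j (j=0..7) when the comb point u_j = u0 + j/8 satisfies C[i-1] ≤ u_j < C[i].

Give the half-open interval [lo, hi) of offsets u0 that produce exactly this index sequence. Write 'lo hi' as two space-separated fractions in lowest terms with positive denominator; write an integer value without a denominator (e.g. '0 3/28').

C = [3/11, 10/33, 1/3, 20/33, 2/3, 2/3, 28/33, 1]
j=0 picked index 0: u0 ∈ [0, 3/11)
j=1 picked index 0: u0 ∈ [-1/8, 13/88)
j=2 picked index 0: u0 ∈ [-1/4, 1/44)
j=3 picked index 3: u0 ∈ [-1/24, 61/264)
j=4 picked index 3: u0 ∈ [-1/6, 7/66)
j=5 picked index 4: u0 ∈ [-5/264, 1/24)
j=6 picked index 6: u0 ∈ [-1/12, 13/132)
j=7 picked index 7: u0 ∈ [-7/264, 1/8)
intersection: [0, 1/44)

0 1/44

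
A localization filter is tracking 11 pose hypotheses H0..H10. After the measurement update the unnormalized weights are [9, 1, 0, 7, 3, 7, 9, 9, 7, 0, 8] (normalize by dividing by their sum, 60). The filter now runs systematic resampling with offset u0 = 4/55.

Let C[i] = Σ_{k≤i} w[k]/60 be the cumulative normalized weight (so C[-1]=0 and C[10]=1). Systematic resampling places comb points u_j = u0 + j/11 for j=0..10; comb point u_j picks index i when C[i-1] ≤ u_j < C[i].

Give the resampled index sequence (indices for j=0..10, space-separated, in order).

C = [3/20, 1/6, 1/6, 17/60, 1/3, 9/20, 3/5, 3/4, 13/15, 13/15, 1]
j=0: u_0=4/55 ∈ [0, 3/20) → index 0
j=1: u_1=9/55 ∈ [3/20, 1/6) → index 1
j=2: u_2=14/55 ∈ [1/6, 17/60) → index 3
j=3: u_3=19/55 ∈ [1/3, 9/20) → index 5
j=4: u_4=24/55 ∈ [1/3, 9/20) → index 5
j=5: u_5=29/55 ∈ [9/20, 3/5) → index 6
j=6: u_6=34/55 ∈ [3/5, 3/4) → index 7
j=7: u_7=39/55 ∈ [3/5, 3/4) → index 7
j=8: u_8=4/5 ∈ [3/4, 13/15) → index 8
j=9: u_9=49/55 ∈ [13/15, 1) → index 10
j=10: u_10=54/55 ∈ [13/15, 1) → index 10

0 1 3 5 5 6 7 7 8 10 10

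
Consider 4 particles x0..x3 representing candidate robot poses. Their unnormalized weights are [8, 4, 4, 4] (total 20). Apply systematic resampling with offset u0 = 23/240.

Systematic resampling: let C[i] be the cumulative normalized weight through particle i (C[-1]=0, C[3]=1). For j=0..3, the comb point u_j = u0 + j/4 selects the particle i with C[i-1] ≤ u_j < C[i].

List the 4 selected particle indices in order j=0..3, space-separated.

0 0 1 3

C = [2/5, 3/5, 4/5, 1]
j=0: u_0=23/240 ∈ [0, 2/5) → index 0
j=1: u_1=83/240 ∈ [0, 2/5) → index 0
j=2: u_2=143/240 ∈ [2/5, 3/5) → index 1
j=3: u_3=203/240 ∈ [4/5, 1) → index 3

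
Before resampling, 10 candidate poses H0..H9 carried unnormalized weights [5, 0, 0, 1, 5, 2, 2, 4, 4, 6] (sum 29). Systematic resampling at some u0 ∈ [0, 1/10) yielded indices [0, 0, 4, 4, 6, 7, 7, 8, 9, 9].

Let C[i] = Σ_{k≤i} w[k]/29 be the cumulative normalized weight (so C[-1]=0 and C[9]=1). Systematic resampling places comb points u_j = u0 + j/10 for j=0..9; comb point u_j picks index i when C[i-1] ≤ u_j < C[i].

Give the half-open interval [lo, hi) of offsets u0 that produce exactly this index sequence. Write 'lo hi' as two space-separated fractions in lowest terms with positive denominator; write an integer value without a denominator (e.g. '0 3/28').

C = [5/29, 5/29, 5/29, 6/29, 11/29, 13/29, 15/29, 19/29, 23/29, 1]
j=0 picked index 0: u0 ∈ [0, 5/29)
j=1 picked index 0: u0 ∈ [-1/10, 21/290)
j=2 picked index 4: u0 ∈ [1/145, 26/145)
j=3 picked index 4: u0 ∈ [-27/290, 23/290)
j=4 picked index 6: u0 ∈ [7/145, 17/145)
j=5 picked index 7: u0 ∈ [1/58, 9/58)
j=6 picked index 7: u0 ∈ [-12/145, 8/145)
j=7 picked index 8: u0 ∈ [-13/290, 27/290)
j=8 picked index 9: u0 ∈ [-1/145, 1/5)
j=9 picked index 9: u0 ∈ [-31/290, 1/10)
intersection: [7/145, 8/145)

7/145 8/145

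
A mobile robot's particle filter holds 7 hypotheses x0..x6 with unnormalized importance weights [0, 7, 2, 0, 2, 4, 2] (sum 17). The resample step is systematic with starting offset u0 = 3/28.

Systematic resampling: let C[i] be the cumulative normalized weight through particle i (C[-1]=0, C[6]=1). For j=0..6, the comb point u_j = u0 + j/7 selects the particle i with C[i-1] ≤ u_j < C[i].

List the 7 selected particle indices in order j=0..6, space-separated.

1 1 1 4 5 5 6

C = [0, 7/17, 9/17, 9/17, 11/17, 15/17, 1]
j=0: u_0=3/28 ∈ [0, 7/17) → index 1
j=1: u_1=1/4 ∈ [0, 7/17) → index 1
j=2: u_2=11/28 ∈ [0, 7/17) → index 1
j=3: u_3=15/28 ∈ [9/17, 11/17) → index 4
j=4: u_4=19/28 ∈ [11/17, 15/17) → index 5
j=5: u_5=23/28 ∈ [11/17, 15/17) → index 5
j=6: u_6=27/28 ∈ [15/17, 1) → index 6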